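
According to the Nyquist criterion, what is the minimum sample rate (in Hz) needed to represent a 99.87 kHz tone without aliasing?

Minimum sample rate = 2 × 99,870 Hz = 199,740 Hz.

199,740 Hz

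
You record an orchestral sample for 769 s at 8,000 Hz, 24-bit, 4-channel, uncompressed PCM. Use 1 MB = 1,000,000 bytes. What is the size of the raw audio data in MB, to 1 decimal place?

73.8 MB

Bytes = 8,000 samples/s × 769 s × 3 bytes/sample × 4 ch = 73,824,000 bytes.
73,824,000 / 1,000,000 = 73.8 MB.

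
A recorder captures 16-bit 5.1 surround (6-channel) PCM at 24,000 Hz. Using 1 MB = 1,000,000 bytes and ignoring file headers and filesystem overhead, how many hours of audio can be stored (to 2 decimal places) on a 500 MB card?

Uncompressed byte rate = 24,000 × 2 × 6 = 288,000 bytes/s.
Capacity = 500 × 1,000,000 = 500,000,000 bytes.
500,000,000 / 288,000 ≈ 1736.11 s → 0.48 hours.

0.48 hours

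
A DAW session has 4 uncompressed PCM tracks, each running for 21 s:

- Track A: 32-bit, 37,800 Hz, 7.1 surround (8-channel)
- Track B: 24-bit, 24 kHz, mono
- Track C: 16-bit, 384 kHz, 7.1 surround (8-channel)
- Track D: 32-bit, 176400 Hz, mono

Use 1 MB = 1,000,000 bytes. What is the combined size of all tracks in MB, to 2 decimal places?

170.76 MB

Track A: 37,800 × 21 × 4 × 8 = 25,401,600 bytes.
Track B: 24,000 × 21 × 3 × 1 = 1,512,000 bytes.
Track C: 384,000 × 21 × 2 × 8 = 129,024,000 bytes.
Track D: 176,400 × 21 × 4 × 1 = 14,817,600 bytes.
Total = 170,755,200 bytes = 170.76 MB.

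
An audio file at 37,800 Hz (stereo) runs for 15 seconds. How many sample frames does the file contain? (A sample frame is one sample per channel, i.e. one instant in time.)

37,800 samples/s × 15 s = 567,000 frames.

567,000 sample frames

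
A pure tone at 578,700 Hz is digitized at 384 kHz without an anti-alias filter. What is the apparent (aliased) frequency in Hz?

189,300 Hz

Nyquist = 384,000/2 = 192,000 Hz; 578,700 Hz exceeds it.
Alias = |578,700 − 2×384,000| = |578,700 − 768,000| = 189,300 Hz.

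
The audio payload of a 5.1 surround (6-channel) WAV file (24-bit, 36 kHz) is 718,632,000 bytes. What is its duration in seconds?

Byte rate = 36,000 × 3 × 6 = 648,000 bytes/s.
Duration = 718,632,000 / 648,000 = 1,109 s.

1,109 seconds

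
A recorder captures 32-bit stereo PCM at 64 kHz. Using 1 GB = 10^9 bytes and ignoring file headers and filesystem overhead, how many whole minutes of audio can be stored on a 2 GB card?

65 minutes

Uncompressed byte rate = 64,000 × 4 × 2 = 512,000 bytes/s.
Capacity = 2 × 1,000,000,000 = 2,000,000,000 bytes.
2,000,000,000 / 512,000 ≈ 3906.25 s → 65 minutes.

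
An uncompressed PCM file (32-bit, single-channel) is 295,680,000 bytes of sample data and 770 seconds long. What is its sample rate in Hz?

Bytes = sample_rate × seconds × bytes_per_sample × channels.
sample_rate = 295,680,000 / (770 × 4 × 1) = 295,680,000 / 3,080 = 96,000 Hz.

96,000 Hz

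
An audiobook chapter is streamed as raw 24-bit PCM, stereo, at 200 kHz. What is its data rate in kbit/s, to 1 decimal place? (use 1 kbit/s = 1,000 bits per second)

Bit rate = 200,000 × 24 × 2 = 9,600,000 bits/s.
= 9600.0 kbit/s.

9600.0 kbit/s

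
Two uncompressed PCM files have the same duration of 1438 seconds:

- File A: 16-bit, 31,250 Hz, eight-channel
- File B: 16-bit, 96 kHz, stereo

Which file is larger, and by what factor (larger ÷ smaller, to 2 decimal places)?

File A: 31,250 × 2 × 8 = 500,000 bytes/s.
File B: 96,000 × 2 × 2 = 384,000 bytes/s.
File A is larger; ratio = 719,000,000 / 552,192,000 = 1.30.

File A, by a factor of 1.30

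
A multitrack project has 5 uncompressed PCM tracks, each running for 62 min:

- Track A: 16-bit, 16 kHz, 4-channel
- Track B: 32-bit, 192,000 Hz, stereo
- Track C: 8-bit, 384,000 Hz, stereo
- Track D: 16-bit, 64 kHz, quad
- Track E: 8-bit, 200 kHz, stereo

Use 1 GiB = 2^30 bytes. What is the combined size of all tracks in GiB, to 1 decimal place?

11.6 GiB

62 min = 3,720 s.
Track A: 16,000 × 3,720 × 2 × 4 = 476,160,000 bytes.
Track B: 192,000 × 3,720 × 4 × 2 = 5,713,920,000 bytes.
Track C: 384,000 × 3,720 × 1 × 2 = 2,856,960,000 bytes.
Track D: 64,000 × 3,720 × 2 × 4 = 1,904,640,000 bytes.
Track E: 200,000 × 3,720 × 1 × 2 = 1,488,000,000 bytes.
Total = 12,439,680,000 bytes = 11.6 GiB.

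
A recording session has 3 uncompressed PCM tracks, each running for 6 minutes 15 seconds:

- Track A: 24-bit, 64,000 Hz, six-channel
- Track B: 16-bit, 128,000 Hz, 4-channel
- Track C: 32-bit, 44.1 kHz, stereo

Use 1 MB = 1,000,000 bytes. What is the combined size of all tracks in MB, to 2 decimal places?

6 minutes 15 seconds = 375 s.
Track A: 64,000 × 375 × 3 × 6 = 432,000,000 bytes.
Track B: 128,000 × 375 × 2 × 4 = 384,000,000 bytes.
Track C: 44,100 × 375 × 4 × 2 = 132,300,000 bytes.
Total = 948,300,000 bytes = 948.30 MB.

948.30 MB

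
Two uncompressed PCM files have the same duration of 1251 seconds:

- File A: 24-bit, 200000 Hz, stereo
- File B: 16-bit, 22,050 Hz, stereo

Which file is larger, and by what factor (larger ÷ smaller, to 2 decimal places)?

File A: 200,000 × 3 × 2 = 1,200,000 bytes/s.
File B: 22,050 × 2 × 2 = 88,200 bytes/s.
File A is larger; ratio = 1,501,200,000 / 110,338,200 = 13.61.

File A, by a factor of 13.61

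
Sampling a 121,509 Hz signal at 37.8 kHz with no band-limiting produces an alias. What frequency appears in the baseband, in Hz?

Nyquist = 37,800/2 = 18,900 Hz; 121,509 Hz exceeds it.
Alias = |121,509 − 3×37,800| = |121,509 − 113,400| = 8,109 Hz.

8,109 Hz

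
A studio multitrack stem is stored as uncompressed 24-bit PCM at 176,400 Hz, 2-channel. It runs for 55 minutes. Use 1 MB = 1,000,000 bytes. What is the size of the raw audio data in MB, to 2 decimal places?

3492.72 MB

Duration = 55 minutes = 3,300 s.
Bytes = 176,400 samples/s × 3,300 s × 3 bytes/sample × 2 ch = 3,492,720,000 bytes.
3,492,720,000 / 1,000,000 = 3492.72 MB.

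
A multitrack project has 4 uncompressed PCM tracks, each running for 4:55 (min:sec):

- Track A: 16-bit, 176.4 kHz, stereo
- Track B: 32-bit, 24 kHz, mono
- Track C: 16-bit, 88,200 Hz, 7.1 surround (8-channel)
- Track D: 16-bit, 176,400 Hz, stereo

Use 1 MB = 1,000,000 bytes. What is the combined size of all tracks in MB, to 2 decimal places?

860.93 MB

4:55 (min:sec) = 295 s.
Track A: 176,400 × 295 × 2 × 2 = 208,152,000 bytes.
Track B: 24,000 × 295 × 4 × 1 = 28,320,000 bytes.
Track C: 88,200 × 295 × 2 × 8 = 416,304,000 bytes.
Track D: 176,400 × 295 × 2 × 2 = 208,152,000 bytes.
Total = 860,928,000 bytes = 860.93 MB.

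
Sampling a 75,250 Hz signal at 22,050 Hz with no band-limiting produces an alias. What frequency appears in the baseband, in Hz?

9,100 Hz

Nyquist = 22,050/2 = 11,025 Hz; 75,250 Hz exceeds it.
Alias = |75,250 − 3×22,050| = |75,250 − 66,150| = 9,100 Hz.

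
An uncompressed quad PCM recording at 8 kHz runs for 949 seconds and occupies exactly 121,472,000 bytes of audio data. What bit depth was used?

Bytes per sample = 121,472,000 / (8,000 × 949 × 4) = 121,472,000 / 30,368,000 = 4.
Bit depth = 4 × 8 = 32 bits.

32 bits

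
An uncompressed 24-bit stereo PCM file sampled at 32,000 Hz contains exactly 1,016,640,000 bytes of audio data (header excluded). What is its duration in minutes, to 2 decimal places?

Byte rate = 32,000 × 3 × 2 = 192,000 bytes/s.
Duration = 1,016,640,000 / 192,000 = 5,295 s.
5,295 s / 60 = 88.25 minutes.

88.25 minutes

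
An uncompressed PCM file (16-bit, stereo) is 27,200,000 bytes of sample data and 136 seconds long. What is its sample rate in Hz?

Bytes = sample_rate × seconds × bytes_per_sample × channels.
sample_rate = 27,200,000 / (136 × 2 × 2) = 27,200,000 / 544 = 50,000 Hz.

50,000 Hz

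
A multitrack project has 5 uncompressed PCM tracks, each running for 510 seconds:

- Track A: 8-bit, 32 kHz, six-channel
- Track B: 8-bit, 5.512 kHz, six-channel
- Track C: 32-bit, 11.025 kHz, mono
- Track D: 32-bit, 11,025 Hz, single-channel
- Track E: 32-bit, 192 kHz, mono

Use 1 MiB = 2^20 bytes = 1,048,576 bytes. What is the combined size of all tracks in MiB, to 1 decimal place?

525.9 MiB

Track A: 32,000 × 510 × 1 × 6 = 97,920,000 bytes.
Track B: 5,512 × 510 × 1 × 6 = 16,866,720 bytes.
Track C: 11,025 × 510 × 4 × 1 = 22,491,000 bytes.
Track D: 11,025 × 510 × 4 × 1 = 22,491,000 bytes.
Track E: 192,000 × 510 × 4 × 1 = 391,680,000 bytes.
Total = 551,448,720 bytes = 525.9 MiB.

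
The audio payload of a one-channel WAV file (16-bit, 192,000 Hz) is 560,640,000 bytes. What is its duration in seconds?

Byte rate = 192,000 × 2 × 1 = 384,000 bytes/s.
Duration = 560,640,000 / 384,000 = 1,460 s.

1,460 seconds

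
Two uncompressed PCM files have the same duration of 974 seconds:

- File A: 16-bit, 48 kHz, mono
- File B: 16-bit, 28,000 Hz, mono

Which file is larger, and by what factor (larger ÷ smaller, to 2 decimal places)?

File A: 48,000 × 2 × 1 = 96,000 bytes/s.
File B: 28,000 × 2 × 1 = 56,000 bytes/s.
File A is larger; ratio = 93,504,000 / 54,544,000 = 1.71.

File A, by a factor of 1.71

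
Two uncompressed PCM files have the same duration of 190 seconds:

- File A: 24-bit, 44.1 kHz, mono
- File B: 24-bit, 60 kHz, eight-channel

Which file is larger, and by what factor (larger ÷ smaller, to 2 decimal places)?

File B, by a factor of 10.88

File A: 44,100 × 3 × 1 = 132,300 bytes/s.
File B: 60,000 × 3 × 8 = 1,440,000 bytes/s.
File B is larger; ratio = 273,600,000 / 25,137,000 = 10.88.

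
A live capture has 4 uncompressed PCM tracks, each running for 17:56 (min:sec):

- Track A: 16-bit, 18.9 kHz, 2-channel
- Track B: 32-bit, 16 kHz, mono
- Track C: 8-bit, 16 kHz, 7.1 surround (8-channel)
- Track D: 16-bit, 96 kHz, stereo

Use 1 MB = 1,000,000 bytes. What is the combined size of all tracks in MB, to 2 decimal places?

701.12 MB

17:56 (min:sec) = 1,076 s.
Track A: 18,900 × 1,076 × 2 × 2 = 81,345,600 bytes.
Track B: 16,000 × 1,076 × 4 × 1 = 68,864,000 bytes.
Track C: 16,000 × 1,076 × 1 × 8 = 137,728,000 bytes.
Track D: 96,000 × 1,076 × 2 × 2 = 413,184,000 bytes.
Total = 701,121,600 bytes = 701.12 MB.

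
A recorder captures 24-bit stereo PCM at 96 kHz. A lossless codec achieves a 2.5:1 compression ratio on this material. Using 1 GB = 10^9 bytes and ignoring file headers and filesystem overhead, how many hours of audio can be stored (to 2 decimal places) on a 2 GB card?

Uncompressed byte rate = 96,000 × 3 × 2 = 576,000 bytes/s.
After 2.5:1 compression, effective rate ≈ 230400 bytes/s.
Capacity = 2 × 1,000,000,000 = 2,000,000,000 bytes.
2,000,000,000 / effective rate ≈ 8680.56 s → 2.41 hours.

2.41 hours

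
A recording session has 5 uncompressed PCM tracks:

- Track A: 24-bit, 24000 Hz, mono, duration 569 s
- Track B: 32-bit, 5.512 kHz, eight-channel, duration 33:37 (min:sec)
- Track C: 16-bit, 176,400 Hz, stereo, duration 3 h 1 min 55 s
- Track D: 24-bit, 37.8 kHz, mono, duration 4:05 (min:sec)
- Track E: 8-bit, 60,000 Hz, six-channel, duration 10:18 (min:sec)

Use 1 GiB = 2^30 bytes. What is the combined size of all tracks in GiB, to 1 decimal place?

7.8 GiB

Track A: 24,000 × 569 × 3 × 1 = 40,968,000 bytes.
Track B: 33:37 (min:sec) = 2,017 s; 5,512 × 2,017 × 4 × 8 = 355,766,528 bytes.
Track C: 3 h 1 min 55 s = 10,915 s; 176,400 × 10,915 × 2 × 2 = 7,701,624,000 bytes.
Track D: 4:05 (min:sec) = 245 s; 37,800 × 245 × 3 × 1 = 27,783,000 bytes.
Track E: 10:18 (min:sec) = 618 s; 60,000 × 618 × 1 × 6 = 222,480,000 bytes.
Total = 8,348,621,528 bytes = 7.8 GiB.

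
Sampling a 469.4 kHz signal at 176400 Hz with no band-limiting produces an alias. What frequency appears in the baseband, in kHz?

Nyquist = 176,400/2 = 88,200 Hz; 469,400 Hz exceeds it.
Alias = |469,400 − 3×176,400| = |469,400 − 529,200| = 59,800 Hz = 59.8 kHz.

59.8 kHz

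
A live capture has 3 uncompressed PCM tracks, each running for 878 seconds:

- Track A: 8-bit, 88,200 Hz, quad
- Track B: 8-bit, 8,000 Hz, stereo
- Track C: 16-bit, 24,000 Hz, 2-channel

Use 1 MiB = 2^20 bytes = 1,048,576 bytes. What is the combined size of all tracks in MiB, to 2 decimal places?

389.19 MiB

Track A: 88,200 × 878 × 1 × 4 = 309,758,400 bytes.
Track B: 8,000 × 878 × 1 × 2 = 14,048,000 bytes.
Track C: 24,000 × 878 × 2 × 2 = 84,288,000 bytes.
Total = 408,094,400 bytes = 389.19 MiB.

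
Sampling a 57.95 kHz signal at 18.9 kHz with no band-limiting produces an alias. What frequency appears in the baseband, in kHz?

Nyquist = 18,900/2 = 9,450 Hz; 57,950 Hz exceeds it.
Alias = |57,950 − 3×18,900| = |57,950 − 56,700| = 1,250 Hz = 1.25 kHz.

1.25 kHz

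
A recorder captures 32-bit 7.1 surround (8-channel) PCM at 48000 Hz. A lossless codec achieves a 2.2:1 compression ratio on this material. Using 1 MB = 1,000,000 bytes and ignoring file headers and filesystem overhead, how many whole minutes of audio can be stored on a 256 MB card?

6 minutes

Uncompressed byte rate = 48,000 × 4 × 8 = 1,536,000 bytes/s.
After 2.2:1 compression, effective rate ≈ 698181.82 bytes/s.
Capacity = 256 × 1,000,000 = 256,000,000 bytes.
256,000,000 / effective rate ≈ 366.67 s → 6 minutes.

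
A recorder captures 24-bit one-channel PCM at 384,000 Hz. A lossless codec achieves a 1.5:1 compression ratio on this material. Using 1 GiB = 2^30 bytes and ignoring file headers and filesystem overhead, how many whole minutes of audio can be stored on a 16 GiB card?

372 minutes

Uncompressed byte rate = 384,000 × 3 × 1 = 1,152,000 bytes/s.
After 1.5:1 compression, effective rate ≈ 768000 bytes/s.
Capacity = 16 × 1,073,741,824 = 17,179,869,184 bytes.
17,179,869,184 / effective rate ≈ 22369.62 s → 372 minutes.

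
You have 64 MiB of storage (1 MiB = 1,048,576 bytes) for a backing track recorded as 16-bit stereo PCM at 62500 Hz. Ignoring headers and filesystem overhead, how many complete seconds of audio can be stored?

268 seconds

Uncompressed byte rate = 62,500 × 2 × 2 = 250,000 bytes/s.
Capacity = 64 × 1,048,576 = 67,108,864 bytes.
67,108,864 / 250,000 ≈ 268.44 s → 268 seconds.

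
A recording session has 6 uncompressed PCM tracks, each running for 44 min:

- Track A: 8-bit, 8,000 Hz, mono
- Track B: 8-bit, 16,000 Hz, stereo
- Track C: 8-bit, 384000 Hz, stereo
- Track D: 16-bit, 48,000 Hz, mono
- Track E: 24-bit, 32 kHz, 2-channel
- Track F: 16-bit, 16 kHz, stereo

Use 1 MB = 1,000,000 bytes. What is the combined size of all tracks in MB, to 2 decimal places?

3062.40 MB

44 min = 2,640 s.
Track A: 8,000 × 2,640 × 1 × 1 = 21,120,000 bytes.
Track B: 16,000 × 2,640 × 1 × 2 = 84,480,000 bytes.
Track C: 384,000 × 2,640 × 1 × 2 = 2,027,520,000 bytes.
Track D: 48,000 × 2,640 × 2 × 1 = 253,440,000 bytes.
Track E: 32,000 × 2,640 × 3 × 2 = 506,880,000 bytes.
Track F: 16,000 × 2,640 × 2 × 2 = 168,960,000 bytes.
Total = 3,062,400,000 bytes = 3062.40 MB.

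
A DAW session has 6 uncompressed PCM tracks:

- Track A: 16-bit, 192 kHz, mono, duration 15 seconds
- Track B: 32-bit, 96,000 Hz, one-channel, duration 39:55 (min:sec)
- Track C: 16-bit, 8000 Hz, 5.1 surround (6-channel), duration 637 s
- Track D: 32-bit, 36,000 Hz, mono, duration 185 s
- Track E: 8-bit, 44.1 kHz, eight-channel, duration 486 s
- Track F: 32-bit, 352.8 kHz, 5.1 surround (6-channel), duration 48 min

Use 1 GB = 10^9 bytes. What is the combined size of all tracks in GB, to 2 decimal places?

Track A: 192,000 × 15 × 2 × 1 = 5,760,000 bytes.
Track B: 39:55 (min:sec) = 2,395 s; 96,000 × 2,395 × 4 × 1 = 919,680,000 bytes.
Track C: 8,000 × 637 × 2 × 6 = 61,152,000 bytes.
Track D: 36,000 × 185 × 4 × 1 = 26,640,000 bytes.
Track E: 44,100 × 486 × 1 × 8 = 171,460,800 bytes.
Track F: 48 min = 2,880 s; 352,800 × 2,880 × 4 × 6 = 24,385,536,000 bytes.
Total = 25,570,228,800 bytes = 25.57 GB.

25.57 GB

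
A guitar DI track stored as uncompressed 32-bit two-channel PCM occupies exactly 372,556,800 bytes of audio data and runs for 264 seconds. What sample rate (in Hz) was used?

176,400 Hz

Bytes = sample_rate × seconds × bytes_per_sample × channels.
sample_rate = 372,556,800 / (264 × 4 × 2) = 372,556,800 / 2,112 = 176,400 Hz.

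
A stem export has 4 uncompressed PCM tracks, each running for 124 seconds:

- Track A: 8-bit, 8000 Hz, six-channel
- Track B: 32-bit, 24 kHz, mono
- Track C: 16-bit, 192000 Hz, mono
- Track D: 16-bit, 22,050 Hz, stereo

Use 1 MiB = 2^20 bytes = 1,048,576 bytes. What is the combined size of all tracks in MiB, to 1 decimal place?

Track A: 8,000 × 124 × 1 × 6 = 5,952,000 bytes.
Track B: 24,000 × 124 × 4 × 1 = 11,904,000 bytes.
Track C: 192,000 × 124 × 2 × 1 = 47,616,000 bytes.
Track D: 22,050 × 124 × 2 × 2 = 10,936,800 bytes.
Total = 76,408,800 bytes = 72.9 MiB.

72.9 MiB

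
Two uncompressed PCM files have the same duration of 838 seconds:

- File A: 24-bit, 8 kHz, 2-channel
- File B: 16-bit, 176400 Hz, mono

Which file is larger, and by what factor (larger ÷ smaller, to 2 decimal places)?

File B, by a factor of 7.35

File A: 8,000 × 3 × 2 = 48,000 bytes/s.
File B: 176,400 × 2 × 1 = 352,800 bytes/s.
File B is larger; ratio = 295,646,400 / 40,224,000 = 7.35.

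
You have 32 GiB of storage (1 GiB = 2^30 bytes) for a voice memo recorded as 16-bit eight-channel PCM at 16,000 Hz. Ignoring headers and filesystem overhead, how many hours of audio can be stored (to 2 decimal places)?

Uncompressed byte rate = 16,000 × 2 × 8 = 256,000 bytes/s.
Capacity = 32 × 1,073,741,824 = 34,359,738,368 bytes.
34,359,738,368 / 256,000 ≈ 134217.73 s → 37.28 hours.

37.28 hours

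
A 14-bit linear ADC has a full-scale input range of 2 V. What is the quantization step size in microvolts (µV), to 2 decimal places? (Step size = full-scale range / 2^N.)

2 V / 2^14 = 2 / 16,384 V = 122.07 µV.

122.07 µV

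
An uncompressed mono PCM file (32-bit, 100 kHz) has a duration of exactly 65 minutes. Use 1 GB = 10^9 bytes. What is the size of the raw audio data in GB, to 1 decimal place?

1.6 GB

Duration = exactly 65 minutes = 3,900 s.
Bytes = 100,000 samples/s × 3,900 s × 4 bytes/sample × 1 ch = 1,560,000,000 bytes.
1,560,000,000 / 1,000,000,000 = 1.6 GB.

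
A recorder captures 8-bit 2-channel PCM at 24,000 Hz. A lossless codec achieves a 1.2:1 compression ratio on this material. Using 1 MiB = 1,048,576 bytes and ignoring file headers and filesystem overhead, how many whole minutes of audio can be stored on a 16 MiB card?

6 minutes

Uncompressed byte rate = 24,000 × 1 × 2 = 48,000 bytes/s.
After 1.2:1 compression, effective rate ≈ 40000 bytes/s.
Capacity = 16 × 1,048,576 = 16,777,216 bytes.
16,777,216 / effective rate ≈ 419.43 s → 6 minutes.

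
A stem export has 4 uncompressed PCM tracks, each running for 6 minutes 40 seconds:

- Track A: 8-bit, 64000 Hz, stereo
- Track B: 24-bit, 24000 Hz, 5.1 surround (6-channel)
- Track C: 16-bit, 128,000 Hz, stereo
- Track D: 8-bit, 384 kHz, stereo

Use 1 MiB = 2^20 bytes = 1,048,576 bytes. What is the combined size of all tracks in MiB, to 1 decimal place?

701.9 MiB

6 minutes 40 seconds = 400 s.
Track A: 64,000 × 400 × 1 × 2 = 51,200,000 bytes.
Track B: 24,000 × 400 × 3 × 6 = 172,800,000 bytes.
Track C: 128,000 × 400 × 2 × 2 = 204,800,000 bytes.
Track D: 384,000 × 400 × 1 × 2 = 307,200,000 bytes.
Total = 736,000,000 bytes = 701.9 MiB.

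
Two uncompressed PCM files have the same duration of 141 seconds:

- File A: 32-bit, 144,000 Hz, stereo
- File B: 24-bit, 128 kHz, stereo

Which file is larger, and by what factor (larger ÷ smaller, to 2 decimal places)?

File A, by a factor of 1.50

File A: 144,000 × 4 × 2 = 1,152,000 bytes/s.
File B: 128,000 × 3 × 2 = 768,000 bytes/s.
File A is larger; ratio = 162,432,000 / 108,288,000 = 1.50.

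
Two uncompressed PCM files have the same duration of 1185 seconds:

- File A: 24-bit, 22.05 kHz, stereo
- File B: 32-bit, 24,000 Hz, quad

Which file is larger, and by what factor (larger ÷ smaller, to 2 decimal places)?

File A: 22,050 × 3 × 2 = 132,300 bytes/s.
File B: 24,000 × 4 × 4 = 384,000 bytes/s.
File B is larger; ratio = 455,040,000 / 156,775,500 = 2.90.

File B, by a factor of 2.90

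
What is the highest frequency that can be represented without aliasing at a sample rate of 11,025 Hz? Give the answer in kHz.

5.5125 kHz

Nyquist frequency = sample rate / 2 = 11,025 / 2 = 5.5125 kHz.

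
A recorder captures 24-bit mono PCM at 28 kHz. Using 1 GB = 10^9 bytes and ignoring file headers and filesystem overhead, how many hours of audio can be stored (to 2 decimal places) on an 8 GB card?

26.46 hours

Uncompressed byte rate = 28,000 × 3 × 1 = 84,000 bytes/s.
Capacity = 8 × 1,000,000,000 = 8,000,000,000 bytes.
8,000,000,000 / 84,000 ≈ 95238.1 s → 26.46 hours.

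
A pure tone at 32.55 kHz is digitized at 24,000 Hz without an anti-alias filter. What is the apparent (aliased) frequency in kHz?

8.55 kHz

Nyquist = 24,000/2 = 12,000 Hz; 32,550 Hz exceeds it.
Alias = |32,550 − 1×24,000| = |32,550 − 24,000| = 8,550 Hz = 8.55 kHz.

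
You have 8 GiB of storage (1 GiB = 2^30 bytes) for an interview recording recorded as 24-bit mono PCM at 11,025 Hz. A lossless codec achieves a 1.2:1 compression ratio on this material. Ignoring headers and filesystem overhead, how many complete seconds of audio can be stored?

Uncompressed byte rate = 11,025 × 3 × 1 = 33,075 bytes/s.
After 1.2:1 compression, effective rate ≈ 27562.5 bytes/s.
Capacity = 8 × 1,073,741,824 = 8,589,934,592 bytes.
8,589,934,592 / effective rate ≈ 311652.96 s → 311,652 seconds.

311,652 seconds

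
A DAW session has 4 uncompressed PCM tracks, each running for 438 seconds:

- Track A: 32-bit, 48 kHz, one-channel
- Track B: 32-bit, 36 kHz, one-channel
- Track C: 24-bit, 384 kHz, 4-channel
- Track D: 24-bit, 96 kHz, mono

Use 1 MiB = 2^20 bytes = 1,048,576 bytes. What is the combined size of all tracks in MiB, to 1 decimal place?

Track A: 48,000 × 438 × 4 × 1 = 84,096,000 bytes.
Track B: 36,000 × 438 × 4 × 1 = 63,072,000 bytes.
Track C: 384,000 × 438 × 3 × 4 = 2,018,304,000 bytes.
Track D: 96,000 × 438 × 3 × 1 = 126,144,000 bytes.
Total = 2,291,616,000 bytes = 2185.5 MiB.

2185.5 MiB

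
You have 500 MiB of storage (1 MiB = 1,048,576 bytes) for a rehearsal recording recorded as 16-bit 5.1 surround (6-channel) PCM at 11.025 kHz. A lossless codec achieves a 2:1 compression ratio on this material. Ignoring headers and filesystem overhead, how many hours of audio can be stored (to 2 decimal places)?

Uncompressed byte rate = 11,025 × 2 × 6 = 132,300 bytes/s.
After 2:1 compression, effective rate ≈ 66150 bytes/s.
Capacity = 500 × 1,048,576 = 524,288,000 bytes.
524,288,000 / effective rate ≈ 7925.74 s → 2.20 hours.

2.20 hours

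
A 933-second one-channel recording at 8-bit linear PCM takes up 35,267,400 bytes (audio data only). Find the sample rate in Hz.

Bytes = sample_rate × seconds × bytes_per_sample × channels.
sample_rate = 35,267,400 / (933 × 1 × 1) = 35,267,400 / 933 = 37,800 Hz.

37,800 Hz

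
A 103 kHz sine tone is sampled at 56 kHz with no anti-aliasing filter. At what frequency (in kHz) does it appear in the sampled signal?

9 kHz

Nyquist = 56,000/2 = 28,000 Hz; 103,000 Hz exceeds it.
Alias = |103,000 − 2×56,000| = |103,000 − 112,000| = 9,000 Hz = 9 kHz.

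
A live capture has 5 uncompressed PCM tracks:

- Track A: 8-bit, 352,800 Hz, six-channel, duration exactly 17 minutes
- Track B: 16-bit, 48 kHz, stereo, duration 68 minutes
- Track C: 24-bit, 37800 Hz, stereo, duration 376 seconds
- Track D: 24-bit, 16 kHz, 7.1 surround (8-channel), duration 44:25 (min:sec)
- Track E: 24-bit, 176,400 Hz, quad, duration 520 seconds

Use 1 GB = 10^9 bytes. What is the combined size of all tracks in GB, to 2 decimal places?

5.15 GB

Track A: exactly 17 minutes = 1,020 s; 352,800 × 1,020 × 1 × 6 = 2,159,136,000 bytes.
Track B: 68 minutes = 4,080 s; 48,000 × 4,080 × 2 × 2 = 783,360,000 bytes.
Track C: 37,800 × 376 × 3 × 2 = 85,276,800 bytes.
Track D: 44:25 (min:sec) = 2,665 s; 16,000 × 2,665 × 3 × 8 = 1,023,360,000 bytes.
Track E: 176,400 × 520 × 3 × 4 = 1,100,736,000 bytes.
Total = 5,151,868,800 bytes = 5.15 GB.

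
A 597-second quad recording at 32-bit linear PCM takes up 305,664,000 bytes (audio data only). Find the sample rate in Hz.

32,000 Hz

Bytes = sample_rate × seconds × bytes_per_sample × channels.
sample_rate = 305,664,000 / (597 × 4 × 4) = 305,664,000 / 9,552 = 32,000 Hz.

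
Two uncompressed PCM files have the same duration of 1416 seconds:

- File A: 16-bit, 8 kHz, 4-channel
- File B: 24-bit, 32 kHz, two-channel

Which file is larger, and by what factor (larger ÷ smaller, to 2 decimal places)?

File A: 8,000 × 2 × 4 = 64,000 bytes/s.
File B: 32,000 × 3 × 2 = 192,000 bytes/s.
File B is larger; ratio = 271,872,000 / 90,624,000 = 3.00.

File B, by a factor of 3.00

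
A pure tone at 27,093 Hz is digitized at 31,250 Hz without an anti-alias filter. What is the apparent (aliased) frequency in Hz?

Nyquist = 31,250/2 = 15,625 Hz; 27,093 Hz exceeds it.
Alias = |27,093 − 1×31,250| = |27,093 − 31,250| = 4,157 Hz.

4,157 Hz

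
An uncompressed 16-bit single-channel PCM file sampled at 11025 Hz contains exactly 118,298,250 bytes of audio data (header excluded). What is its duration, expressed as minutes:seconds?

89:25

Byte rate = 11,025 × 2 × 1 = 22,050 bytes/s.
Duration = 118,298,250 / 22,050 = 5,365 s.
5,365 s = 89:25.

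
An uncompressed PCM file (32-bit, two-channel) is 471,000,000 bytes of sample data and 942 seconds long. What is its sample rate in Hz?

62,500 Hz

Bytes = sample_rate × seconds × bytes_per_sample × channels.
sample_rate = 471,000,000 / (942 × 4 × 2) = 471,000,000 / 7,536 = 62,500 Hz.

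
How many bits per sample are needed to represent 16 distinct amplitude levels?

log2(16) = 4.

4 bits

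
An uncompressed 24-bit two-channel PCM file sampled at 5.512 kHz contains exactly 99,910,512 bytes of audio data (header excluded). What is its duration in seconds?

3,021 seconds

Byte rate = 5,512 × 3 × 2 = 33,072 bytes/s.
Duration = 99,910,512 / 33,072 = 3,021 s.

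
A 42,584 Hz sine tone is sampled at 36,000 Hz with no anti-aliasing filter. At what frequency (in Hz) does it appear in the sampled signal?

Nyquist = 36,000/2 = 18,000 Hz; 42,584 Hz exceeds it.
Alias = |42,584 − 1×36,000| = |42,584 − 36,000| = 6,584 Hz.

6,584 Hz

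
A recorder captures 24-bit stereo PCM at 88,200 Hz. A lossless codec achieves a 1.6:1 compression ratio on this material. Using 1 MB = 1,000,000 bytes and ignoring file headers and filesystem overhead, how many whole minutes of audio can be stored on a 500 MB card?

25 minutes

Uncompressed byte rate = 88,200 × 3 × 2 = 529,200 bytes/s.
After 1.6:1 compression, effective rate ≈ 330750 bytes/s.
Capacity = 500 × 1,000,000 = 500,000,000 bytes.
500,000,000 / effective rate ≈ 1511.72 s → 25 minutes.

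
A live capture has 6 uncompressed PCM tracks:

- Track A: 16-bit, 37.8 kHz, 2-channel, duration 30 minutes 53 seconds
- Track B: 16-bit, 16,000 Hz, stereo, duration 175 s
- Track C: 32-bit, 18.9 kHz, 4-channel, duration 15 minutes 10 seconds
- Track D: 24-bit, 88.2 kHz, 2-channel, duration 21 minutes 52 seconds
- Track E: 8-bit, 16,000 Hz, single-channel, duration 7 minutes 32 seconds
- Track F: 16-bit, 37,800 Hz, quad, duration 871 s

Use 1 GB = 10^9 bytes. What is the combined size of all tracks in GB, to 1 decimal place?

Track A: 30 minutes 53 seconds = 1,853 s; 37,800 × 1,853 × 2 × 2 = 280,173,600 bytes.
Track B: 16,000 × 175 × 2 × 2 = 11,200,000 bytes.
Track C: 15 minutes 10 seconds = 910 s; 18,900 × 910 × 4 × 4 = 275,184,000 bytes.
Track D: 21 minutes 52 seconds = 1,312 s; 88,200 × 1,312 × 3 × 2 = 694,310,400 bytes.
Track E: 7 minutes 32 seconds = 452 s; 16,000 × 452 × 1 × 1 = 7,232,000 bytes.
Track F: 37,800 × 871 × 2 × 4 = 263,390,400 bytes.
Total = 1,531,490,400 bytes = 1.5 GB.

1.5 GB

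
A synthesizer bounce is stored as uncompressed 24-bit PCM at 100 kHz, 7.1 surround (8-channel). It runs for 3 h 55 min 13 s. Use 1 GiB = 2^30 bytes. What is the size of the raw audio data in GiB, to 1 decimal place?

31.5 GiB

Duration = 3 h 55 min 13 s = 14,113 s.
Bytes = 100,000 samples/s × 14,113 s × 3 bytes/sample × 8 ch = 33,871,200,000 bytes.
33,871,200,000 / 1,073,741,824 = 31.5 GiB.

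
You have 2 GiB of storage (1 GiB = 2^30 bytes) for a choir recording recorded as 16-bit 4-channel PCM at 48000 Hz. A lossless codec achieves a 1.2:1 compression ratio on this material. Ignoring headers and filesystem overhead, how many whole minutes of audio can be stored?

111 minutes

Uncompressed byte rate = 48,000 × 2 × 4 = 384,000 bytes/s.
After 1.2:1 compression, effective rate ≈ 320000 bytes/s.
Capacity = 2 × 1,073,741,824 = 2,147,483,648 bytes.
2,147,483,648 / effective rate ≈ 6710.89 s → 111 minutes.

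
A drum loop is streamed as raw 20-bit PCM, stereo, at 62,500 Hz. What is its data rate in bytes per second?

312,500 bytes/s

Bit rate = 62,500 × 20 × 2 = 2,500,000 bits/s.
2,500,000 / 8 = 312,500 bytes/s.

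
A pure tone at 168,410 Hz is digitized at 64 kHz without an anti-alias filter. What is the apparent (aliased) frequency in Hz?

23,590 Hz

Nyquist = 64,000/2 = 32,000 Hz; 168,410 Hz exceeds it.
Alias = |168,410 − 3×64,000| = |168,410 − 192,000| = 23,590 Hz.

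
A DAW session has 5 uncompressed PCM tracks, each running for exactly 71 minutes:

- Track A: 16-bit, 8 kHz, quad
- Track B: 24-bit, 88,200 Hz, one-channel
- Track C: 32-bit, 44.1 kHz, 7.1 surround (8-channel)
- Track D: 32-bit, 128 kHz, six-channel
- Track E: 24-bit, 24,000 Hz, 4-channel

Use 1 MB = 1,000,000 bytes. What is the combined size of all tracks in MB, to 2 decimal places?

21725.15 MB

exactly 71 minutes = 4,260 s.
Track A: 8,000 × 4,260 × 2 × 4 = 272,640,000 bytes.
Track B: 88,200 × 4,260 × 3 × 1 = 1,127,196,000 bytes.
Track C: 44,100 × 4,260 × 4 × 8 = 6,011,712,000 bytes.
Track D: 128,000 × 4,260 × 4 × 6 = 13,086,720,000 bytes.
Track E: 24,000 × 4,260 × 3 × 4 = 1,226,880,000 bytes.
Total = 21,725,148,000 bytes = 21725.15 MB.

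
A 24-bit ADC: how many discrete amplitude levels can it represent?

2^24 = 16,777,216.

16,777,216 levels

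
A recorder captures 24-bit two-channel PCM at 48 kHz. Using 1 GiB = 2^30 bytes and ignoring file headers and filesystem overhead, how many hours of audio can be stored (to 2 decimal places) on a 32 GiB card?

33.14 hours

Uncompressed byte rate = 48,000 × 3 × 2 = 288,000 bytes/s.
Capacity = 32 × 1,073,741,824 = 34,359,738,368 bytes.
34,359,738,368 / 288,000 ≈ 119304.65 s → 33.14 hours.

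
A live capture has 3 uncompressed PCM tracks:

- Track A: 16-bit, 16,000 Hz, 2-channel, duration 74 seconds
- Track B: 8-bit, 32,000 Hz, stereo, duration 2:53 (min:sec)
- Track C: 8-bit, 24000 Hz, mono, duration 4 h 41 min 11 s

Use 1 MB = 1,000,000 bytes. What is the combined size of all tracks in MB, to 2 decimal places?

Track A: 16,000 × 74 × 2 × 2 = 4,736,000 bytes.
Track B: 2:53 (min:sec) = 173 s; 32,000 × 173 × 1 × 2 = 11,072,000 bytes.
Track C: 4 h 41 min 11 s = 16,871 s; 24,000 × 16,871 × 1 × 1 = 404,904,000 bytes.
Total = 420,712,000 bytes = 420.71 MB.

420.71 MB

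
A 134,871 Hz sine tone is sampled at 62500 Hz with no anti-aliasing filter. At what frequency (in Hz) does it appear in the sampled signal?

Nyquist = 62,500/2 = 31,250 Hz; 134,871 Hz exceeds it.
Alias = |134,871 − 2×62,500| = |134,871 − 125,000| = 9,871 Hz.

9,871 Hz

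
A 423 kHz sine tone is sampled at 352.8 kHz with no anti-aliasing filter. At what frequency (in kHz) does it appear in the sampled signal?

Nyquist = 352,800/2 = 176,400 Hz; 423,000 Hz exceeds it.
Alias = |423,000 − 1×352,800| = |423,000 − 352,800| = 70,200 Hz = 70.2 kHz.

70.2 kHz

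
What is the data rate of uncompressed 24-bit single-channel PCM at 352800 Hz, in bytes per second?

1,058,400 bytes/s

Bit rate = 352,800 × 24 × 1 = 8,467,200 bits/s.
8,467,200 / 8 = 1,058,400 bytes/s.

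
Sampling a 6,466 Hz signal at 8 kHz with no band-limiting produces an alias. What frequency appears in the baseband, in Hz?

1,534 Hz

Nyquist = 8,000/2 = 4,000 Hz; 6,466 Hz exceeds it.
Alias = |6,466 − 1×8,000| = |6,466 − 8,000| = 1,534 Hz.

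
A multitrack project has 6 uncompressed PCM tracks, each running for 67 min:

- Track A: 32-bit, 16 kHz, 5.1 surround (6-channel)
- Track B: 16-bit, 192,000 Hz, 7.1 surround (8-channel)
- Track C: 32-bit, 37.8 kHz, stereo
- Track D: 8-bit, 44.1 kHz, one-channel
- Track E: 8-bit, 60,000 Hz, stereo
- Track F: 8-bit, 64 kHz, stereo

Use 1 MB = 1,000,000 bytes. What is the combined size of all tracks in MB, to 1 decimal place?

67 min = 4,020 s.
Track A: 16,000 × 4,020 × 4 × 6 = 1,543,680,000 bytes.
Track B: 192,000 × 4,020 × 2 × 8 = 12,349,440,000 bytes.
Track C: 37,800 × 4,020 × 4 × 2 = 1,215,648,000 bytes.
Track D: 44,100 × 4,020 × 1 × 1 = 177,282,000 bytes.
Track E: 60,000 × 4,020 × 1 × 2 = 482,400,000 bytes.
Track F: 64,000 × 4,020 × 1 × 2 = 514,560,000 bytes.
Total = 16,283,010,000 bytes = 16283.0 MB.

16283.0 MB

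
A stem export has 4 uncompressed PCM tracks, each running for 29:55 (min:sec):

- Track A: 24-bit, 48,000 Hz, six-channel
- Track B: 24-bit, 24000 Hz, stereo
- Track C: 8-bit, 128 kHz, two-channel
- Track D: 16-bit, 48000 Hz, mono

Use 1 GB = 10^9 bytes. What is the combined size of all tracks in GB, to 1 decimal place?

29:55 (min:sec) = 1,795 s.
Track A: 48,000 × 1,795 × 3 × 6 = 1,550,880,000 bytes.
Track B: 24,000 × 1,795 × 3 × 2 = 258,480,000 bytes.
Track C: 128,000 × 1,795 × 1 × 2 = 459,520,000 bytes.
Track D: 48,000 × 1,795 × 2 × 1 = 172,320,000 bytes.
Total = 2,441,200,000 bytes = 2.4 GB.

2.4 GB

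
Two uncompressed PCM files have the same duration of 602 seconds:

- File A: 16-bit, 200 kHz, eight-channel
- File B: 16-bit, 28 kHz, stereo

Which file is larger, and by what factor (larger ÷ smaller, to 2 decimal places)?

File A: 200,000 × 2 × 8 = 3,200,000 bytes/s.
File B: 28,000 × 2 × 2 = 112,000 bytes/s.
File A is larger; ratio = 1,926,400,000 / 67,424,000 = 28.57.

File A, by a factor of 28.57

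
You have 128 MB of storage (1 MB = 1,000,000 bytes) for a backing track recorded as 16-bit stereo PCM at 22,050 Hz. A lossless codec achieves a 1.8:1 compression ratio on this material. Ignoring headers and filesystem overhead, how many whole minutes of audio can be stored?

43 minutes

Uncompressed byte rate = 22,050 × 2 × 2 = 88,200 bytes/s.
After 1.8:1 compression, effective rate ≈ 49000 bytes/s.
Capacity = 128 × 1,000,000 = 128,000,000 bytes.
128,000,000 / effective rate ≈ 2612.24 s → 43 minutes.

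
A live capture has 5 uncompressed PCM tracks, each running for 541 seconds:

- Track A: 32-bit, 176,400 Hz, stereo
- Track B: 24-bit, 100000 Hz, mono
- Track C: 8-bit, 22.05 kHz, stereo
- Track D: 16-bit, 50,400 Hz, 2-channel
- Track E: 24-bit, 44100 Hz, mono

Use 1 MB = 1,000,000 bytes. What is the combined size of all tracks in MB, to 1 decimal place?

1130.3 MB

Track A: 176,400 × 541 × 4 × 2 = 763,459,200 bytes.
Track B: 100,000 × 541 × 3 × 1 = 162,300,000 bytes.
Track C: 22,050 × 541 × 1 × 2 = 23,858,100 bytes.
Track D: 50,400 × 541 × 2 × 2 = 109,065,600 bytes.
Track E: 44,100 × 541 × 3 × 1 = 71,574,300 bytes.
Total = 1,130,257,200 bytes = 1130.3 MB.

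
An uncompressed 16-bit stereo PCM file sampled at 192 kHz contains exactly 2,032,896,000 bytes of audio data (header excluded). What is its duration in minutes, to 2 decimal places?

44.12 minutes

Byte rate = 192,000 × 2 × 2 = 768,000 bytes/s.
Duration = 2,032,896,000 / 768,000 = 2,647 s.
2,647 s / 60 = 44.12 minutes.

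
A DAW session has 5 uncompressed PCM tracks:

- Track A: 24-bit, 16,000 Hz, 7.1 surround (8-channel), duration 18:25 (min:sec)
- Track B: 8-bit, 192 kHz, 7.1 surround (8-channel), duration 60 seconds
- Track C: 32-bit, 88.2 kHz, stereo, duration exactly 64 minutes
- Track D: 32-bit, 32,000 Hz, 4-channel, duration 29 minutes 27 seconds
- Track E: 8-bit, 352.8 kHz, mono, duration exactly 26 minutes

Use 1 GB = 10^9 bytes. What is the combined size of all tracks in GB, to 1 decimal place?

4.7 GB

Track A: 18:25 (min:sec) = 1,105 s; 16,000 × 1,105 × 3 × 8 = 424,320,000 bytes.
Track B: 192,000 × 60 × 1 × 8 = 92,160,000 bytes.
Track C: exactly 64 minutes = 3,840 s; 88,200 × 3,840 × 4 × 2 = 2,709,504,000 bytes.
Track D: 29 minutes 27 seconds = 1,767 s; 32,000 × 1,767 × 4 × 4 = 904,704,000 bytes.
Track E: exactly 26 minutes = 1,560 s; 352,800 × 1,560 × 1 × 1 = 550,368,000 bytes.
Total = 4,681,056,000 bytes = 4.7 GB.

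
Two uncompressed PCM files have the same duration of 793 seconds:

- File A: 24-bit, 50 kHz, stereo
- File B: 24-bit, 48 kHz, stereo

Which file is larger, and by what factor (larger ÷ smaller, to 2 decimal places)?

File A, by a factor of 1.04

File A: 50,000 × 3 × 2 = 300,000 bytes/s.
File B: 48,000 × 3 × 2 = 288,000 bytes/s.
File A is larger; ratio = 237,900,000 / 228,384,000 = 1.04.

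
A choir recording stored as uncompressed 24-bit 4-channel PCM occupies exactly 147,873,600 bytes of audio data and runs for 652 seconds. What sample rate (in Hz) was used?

Bytes = sample_rate × seconds × bytes_per_sample × channels.
sample_rate = 147,873,600 / (652 × 3 × 4) = 147,873,600 / 7,824 = 18,900 Hz.

18,900 Hz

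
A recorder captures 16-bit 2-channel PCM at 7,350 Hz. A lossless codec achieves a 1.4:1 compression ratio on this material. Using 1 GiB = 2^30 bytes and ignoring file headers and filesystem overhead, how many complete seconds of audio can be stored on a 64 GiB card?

3,272,356 seconds

Uncompressed byte rate = 7,350 × 2 × 2 = 29,400 bytes/s.
After 1.4:1 compression, effective rate ≈ 21000 bytes/s.
Capacity = 64 × 1,073,741,824 = 68,719,476,736 bytes.
68,719,476,736 / effective rate ≈ 3272356.04 s → 3,272,356 seconds.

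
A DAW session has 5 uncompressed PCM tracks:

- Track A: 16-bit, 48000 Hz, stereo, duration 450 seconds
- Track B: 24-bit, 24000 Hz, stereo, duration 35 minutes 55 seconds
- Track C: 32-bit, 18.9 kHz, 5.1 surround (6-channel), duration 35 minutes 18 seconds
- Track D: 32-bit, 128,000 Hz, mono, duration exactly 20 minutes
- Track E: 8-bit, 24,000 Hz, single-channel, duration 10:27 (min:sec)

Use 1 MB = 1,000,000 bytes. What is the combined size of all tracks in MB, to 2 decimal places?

1986.89 MB

Track A: 48,000 × 450 × 2 × 2 = 86,400,000 bytes.
Track B: 35 minutes 55 seconds = 2,155 s; 24,000 × 2,155 × 3 × 2 = 310,320,000 bytes.
Track C: 35 minutes 18 seconds = 2,118 s; 18,900 × 2,118 × 4 × 6 = 960,724,800 bytes.
Track D: exactly 20 minutes = 1,200 s; 128,000 × 1,200 × 4 × 1 = 614,400,000 bytes.
Track E: 10:27 (min:sec) = 627 s; 24,000 × 627 × 1 × 1 = 15,048,000 bytes.
Total = 1,986,892,800 bytes = 1986.89 MB.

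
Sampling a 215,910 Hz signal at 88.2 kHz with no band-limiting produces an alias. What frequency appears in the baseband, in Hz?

39,510 Hz

Nyquist = 88,200/2 = 44,100 Hz; 215,910 Hz exceeds it.
Alias = |215,910 − 2×88,200| = |215,910 − 176,400| = 39,510 Hz.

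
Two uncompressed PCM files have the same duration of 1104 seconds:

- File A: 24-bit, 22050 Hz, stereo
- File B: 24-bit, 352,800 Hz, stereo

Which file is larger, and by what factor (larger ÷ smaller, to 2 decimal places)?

File B, by a factor of 16.00

File A: 22,050 × 3 × 2 = 132,300 bytes/s.
File B: 352,800 × 3 × 2 = 2,116,800 bytes/s.
File B is larger; ratio = 2,336,947,200 / 146,059,200 = 16.00.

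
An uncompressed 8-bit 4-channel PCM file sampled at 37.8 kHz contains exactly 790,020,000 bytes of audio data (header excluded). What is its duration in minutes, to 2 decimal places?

Byte rate = 37,800 × 1 × 4 = 151,200 bytes/s.
Duration = 790,020,000 / 151,200 = 5,225 s.
5,225 s / 60 = 87.08 minutes.

87.08 minutes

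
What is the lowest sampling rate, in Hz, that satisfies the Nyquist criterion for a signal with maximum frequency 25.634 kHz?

51,268 Hz

Minimum sample rate = 2 × 25,634 Hz = 51,268 Hz.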